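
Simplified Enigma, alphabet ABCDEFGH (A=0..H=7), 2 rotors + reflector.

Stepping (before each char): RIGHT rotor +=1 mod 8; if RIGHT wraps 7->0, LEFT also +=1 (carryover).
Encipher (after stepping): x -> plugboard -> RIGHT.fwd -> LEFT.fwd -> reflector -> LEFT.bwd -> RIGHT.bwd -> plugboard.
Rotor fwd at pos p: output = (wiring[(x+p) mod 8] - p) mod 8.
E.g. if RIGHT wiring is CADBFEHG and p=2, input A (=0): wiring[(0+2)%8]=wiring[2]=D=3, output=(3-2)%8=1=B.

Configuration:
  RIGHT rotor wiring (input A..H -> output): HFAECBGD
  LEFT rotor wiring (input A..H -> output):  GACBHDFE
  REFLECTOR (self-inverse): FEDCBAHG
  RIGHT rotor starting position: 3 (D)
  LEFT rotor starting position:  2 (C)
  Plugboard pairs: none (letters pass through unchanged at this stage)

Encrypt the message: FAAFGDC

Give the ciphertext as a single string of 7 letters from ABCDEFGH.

Answer: DHECEAD

Derivation:
Char 1 ('F'): step: R->4, L=2; F->plug->F->R->B->L->H->refl->G->L'->H->R'->D->plug->D
Char 2 ('A'): step: R->5, L=2; A->plug->A->R->E->L->D->refl->C->L'->F->R'->H->plug->H
Char 3 ('A'): step: R->6, L=2; A->plug->A->R->A->L->A->refl->F->L'->C->R'->E->plug->E
Char 4 ('F'): step: R->7, L=2; F->plug->F->R->D->L->B->refl->E->L'->G->R'->C->plug->C
Char 5 ('G'): step: R->0, L->3 (L advanced); G->plug->G->R->G->L->F->refl->A->L'->C->R'->E->plug->E
Char 6 ('D'): step: R->1, L=3; D->plug->D->R->B->L->E->refl->B->L'->E->R'->A->plug->A
Char 7 ('C'): step: R->2, L=3; C->plug->C->R->A->L->G->refl->H->L'->H->R'->D->plug->D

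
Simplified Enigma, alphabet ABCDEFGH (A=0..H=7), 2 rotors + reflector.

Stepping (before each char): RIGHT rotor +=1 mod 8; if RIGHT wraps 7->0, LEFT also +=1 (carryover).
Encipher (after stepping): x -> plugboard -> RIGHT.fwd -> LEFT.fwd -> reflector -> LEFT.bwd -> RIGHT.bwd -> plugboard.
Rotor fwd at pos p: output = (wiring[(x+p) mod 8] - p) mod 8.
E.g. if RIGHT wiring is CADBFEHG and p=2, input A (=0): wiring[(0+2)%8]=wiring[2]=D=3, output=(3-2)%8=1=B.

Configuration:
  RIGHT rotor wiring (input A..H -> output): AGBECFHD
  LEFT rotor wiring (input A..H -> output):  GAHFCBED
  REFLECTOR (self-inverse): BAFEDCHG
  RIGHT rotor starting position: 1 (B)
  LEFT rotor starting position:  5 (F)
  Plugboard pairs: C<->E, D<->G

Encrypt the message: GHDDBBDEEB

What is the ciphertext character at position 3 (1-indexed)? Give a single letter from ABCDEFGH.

Char 1 ('G'): step: R->2, L=5; G->plug->D->R->D->L->B->refl->A->L'->G->R'->G->plug->D
Char 2 ('H'): step: R->3, L=5; H->plug->H->R->G->L->A->refl->B->L'->D->R'->G->plug->D
Char 3 ('D'): step: R->4, L=5; D->plug->G->R->F->L->C->refl->F->L'->H->R'->D->plug->G

G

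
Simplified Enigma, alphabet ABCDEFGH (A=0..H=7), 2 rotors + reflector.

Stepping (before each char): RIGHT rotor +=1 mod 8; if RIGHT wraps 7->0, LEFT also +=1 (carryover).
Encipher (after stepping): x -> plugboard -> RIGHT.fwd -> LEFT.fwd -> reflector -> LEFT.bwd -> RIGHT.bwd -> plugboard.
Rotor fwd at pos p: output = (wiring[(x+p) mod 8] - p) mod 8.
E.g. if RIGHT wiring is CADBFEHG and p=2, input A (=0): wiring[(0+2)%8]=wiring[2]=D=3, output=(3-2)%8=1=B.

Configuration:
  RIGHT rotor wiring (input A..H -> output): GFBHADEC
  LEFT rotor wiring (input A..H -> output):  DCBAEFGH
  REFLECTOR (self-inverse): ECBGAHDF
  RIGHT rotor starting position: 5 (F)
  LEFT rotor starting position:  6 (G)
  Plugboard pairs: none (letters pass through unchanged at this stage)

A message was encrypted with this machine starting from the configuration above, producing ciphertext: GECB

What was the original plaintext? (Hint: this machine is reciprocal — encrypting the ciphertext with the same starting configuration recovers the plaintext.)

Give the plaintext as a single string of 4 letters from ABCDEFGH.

Char 1 ('G'): step: R->6, L=6; G->plug->G->R->C->L->F->refl->H->L'->H->R'->D->plug->D
Char 2 ('E'): step: R->7, L=6; E->plug->E->R->A->L->A->refl->E->L'->D->R'->A->plug->A
Char 3 ('C'): step: R->0, L->7 (L advanced); C->plug->C->R->B->L->E->refl->A->L'->A->R'->E->plug->E
Char 4 ('B'): step: R->1, L=7; B->plug->B->R->A->L->A->refl->E->L'->B->R'->G->plug->G

Answer: DAEG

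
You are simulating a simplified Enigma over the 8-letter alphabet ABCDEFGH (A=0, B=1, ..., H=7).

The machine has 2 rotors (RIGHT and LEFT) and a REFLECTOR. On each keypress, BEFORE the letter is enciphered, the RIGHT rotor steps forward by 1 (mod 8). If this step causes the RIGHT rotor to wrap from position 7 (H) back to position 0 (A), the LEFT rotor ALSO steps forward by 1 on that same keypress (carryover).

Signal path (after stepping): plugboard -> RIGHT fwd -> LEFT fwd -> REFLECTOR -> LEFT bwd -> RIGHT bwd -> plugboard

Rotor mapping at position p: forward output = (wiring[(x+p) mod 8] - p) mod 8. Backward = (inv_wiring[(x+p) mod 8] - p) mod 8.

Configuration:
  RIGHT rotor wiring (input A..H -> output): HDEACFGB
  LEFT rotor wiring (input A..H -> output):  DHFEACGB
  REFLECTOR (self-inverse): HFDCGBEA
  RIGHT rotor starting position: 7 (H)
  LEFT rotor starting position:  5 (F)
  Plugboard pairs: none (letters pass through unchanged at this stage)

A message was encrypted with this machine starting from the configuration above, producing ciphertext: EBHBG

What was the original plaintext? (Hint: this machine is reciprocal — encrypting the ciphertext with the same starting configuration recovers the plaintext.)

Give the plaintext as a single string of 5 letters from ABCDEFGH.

Char 1 ('E'): step: R->0, L->6 (L advanced); E->plug->E->R->C->L->F->refl->B->L'->D->R'->B->plug->B
Char 2 ('B'): step: R->1, L=6; B->plug->B->R->D->L->B->refl->F->L'->C->R'->A->plug->A
Char 3 ('H'): step: R->2, L=6; H->plug->H->R->B->L->D->refl->C->L'->G->R'->B->plug->B
Char 4 ('B'): step: R->3, L=6; B->plug->B->R->H->L->E->refl->G->L'->F->R'->A->plug->A
Char 5 ('G'): step: R->4, L=6; G->plug->G->R->A->L->A->refl->H->L'->E->R'->H->plug->H

Answer: BABAH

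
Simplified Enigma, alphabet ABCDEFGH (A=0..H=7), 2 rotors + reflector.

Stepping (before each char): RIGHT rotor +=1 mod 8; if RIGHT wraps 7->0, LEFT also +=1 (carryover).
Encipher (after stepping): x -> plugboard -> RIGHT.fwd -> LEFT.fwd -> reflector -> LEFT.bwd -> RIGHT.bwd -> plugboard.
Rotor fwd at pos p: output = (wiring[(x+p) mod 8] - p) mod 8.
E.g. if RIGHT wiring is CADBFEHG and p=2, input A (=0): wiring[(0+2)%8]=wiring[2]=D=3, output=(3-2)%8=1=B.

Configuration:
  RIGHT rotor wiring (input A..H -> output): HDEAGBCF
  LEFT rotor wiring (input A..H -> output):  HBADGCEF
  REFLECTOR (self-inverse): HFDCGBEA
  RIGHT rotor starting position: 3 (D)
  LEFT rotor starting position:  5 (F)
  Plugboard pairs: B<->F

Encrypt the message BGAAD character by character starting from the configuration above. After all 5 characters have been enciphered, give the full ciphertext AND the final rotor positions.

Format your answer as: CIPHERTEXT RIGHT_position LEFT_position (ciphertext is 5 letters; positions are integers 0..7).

Char 1 ('B'): step: R->4, L=5; B->plug->F->R->H->L->B->refl->F->L'->A->R'->G->plug->G
Char 2 ('G'): step: R->5, L=5; G->plug->G->R->D->L->C->refl->D->L'->F->R'->B->plug->F
Char 3 ('A'): step: R->6, L=5; A->plug->A->R->E->L->E->refl->G->L'->G->R'->E->plug->E
Char 4 ('A'): step: R->7, L=5; A->plug->A->R->G->L->G->refl->E->L'->E->R'->C->plug->C
Char 5 ('D'): step: R->0, L->6 (L advanced); D->plug->D->R->A->L->G->refl->E->L'->H->R'->A->plug->A
Final: ciphertext=GFECA, RIGHT=0, LEFT=6

Answer: GFECA 0 6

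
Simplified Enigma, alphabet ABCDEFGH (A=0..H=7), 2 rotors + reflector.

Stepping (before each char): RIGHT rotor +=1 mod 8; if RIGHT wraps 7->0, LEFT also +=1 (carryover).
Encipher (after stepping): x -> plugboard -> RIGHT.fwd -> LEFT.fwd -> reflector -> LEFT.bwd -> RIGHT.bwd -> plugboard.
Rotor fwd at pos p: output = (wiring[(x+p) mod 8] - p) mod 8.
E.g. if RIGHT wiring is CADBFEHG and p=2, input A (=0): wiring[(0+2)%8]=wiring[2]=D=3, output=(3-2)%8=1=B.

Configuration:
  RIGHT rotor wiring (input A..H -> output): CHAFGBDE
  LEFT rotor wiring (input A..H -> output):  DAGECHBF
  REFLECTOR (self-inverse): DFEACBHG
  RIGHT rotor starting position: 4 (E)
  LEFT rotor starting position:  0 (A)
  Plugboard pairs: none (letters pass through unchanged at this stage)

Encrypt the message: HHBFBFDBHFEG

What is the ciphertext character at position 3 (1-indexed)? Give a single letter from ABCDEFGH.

Char 1 ('H'): step: R->5, L=0; H->plug->H->R->B->L->A->refl->D->L'->A->R'->G->plug->G
Char 2 ('H'): step: R->6, L=0; H->plug->H->R->D->L->E->refl->C->L'->E->R'->C->plug->C
Char 3 ('B'): step: R->7, L=0; B->plug->B->R->D->L->E->refl->C->L'->E->R'->H->plug->H

H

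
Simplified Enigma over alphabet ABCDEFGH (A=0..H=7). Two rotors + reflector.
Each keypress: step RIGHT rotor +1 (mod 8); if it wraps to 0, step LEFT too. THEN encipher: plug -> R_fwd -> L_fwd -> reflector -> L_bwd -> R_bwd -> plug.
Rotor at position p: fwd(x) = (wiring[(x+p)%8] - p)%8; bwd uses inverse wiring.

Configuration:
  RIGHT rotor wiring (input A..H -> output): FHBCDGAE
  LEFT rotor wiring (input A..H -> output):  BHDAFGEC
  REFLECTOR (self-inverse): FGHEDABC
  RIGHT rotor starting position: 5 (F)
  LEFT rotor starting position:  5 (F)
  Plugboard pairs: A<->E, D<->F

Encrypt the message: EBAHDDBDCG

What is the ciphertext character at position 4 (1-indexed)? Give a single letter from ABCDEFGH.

Char 1 ('E'): step: R->6, L=5; E->plug->A->R->C->L->F->refl->A->L'->H->R'->C->plug->C
Char 2 ('B'): step: R->7, L=5; B->plug->B->R->G->L->D->refl->E->L'->D->R'->E->plug->A
Char 3 ('A'): step: R->0, L->6 (L advanced); A->plug->E->R->D->L->B->refl->G->L'->A->R'->G->plug->G
Char 4 ('H'): step: R->1, L=6; H->plug->H->R->E->L->F->refl->A->L'->H->R'->F->plug->D

D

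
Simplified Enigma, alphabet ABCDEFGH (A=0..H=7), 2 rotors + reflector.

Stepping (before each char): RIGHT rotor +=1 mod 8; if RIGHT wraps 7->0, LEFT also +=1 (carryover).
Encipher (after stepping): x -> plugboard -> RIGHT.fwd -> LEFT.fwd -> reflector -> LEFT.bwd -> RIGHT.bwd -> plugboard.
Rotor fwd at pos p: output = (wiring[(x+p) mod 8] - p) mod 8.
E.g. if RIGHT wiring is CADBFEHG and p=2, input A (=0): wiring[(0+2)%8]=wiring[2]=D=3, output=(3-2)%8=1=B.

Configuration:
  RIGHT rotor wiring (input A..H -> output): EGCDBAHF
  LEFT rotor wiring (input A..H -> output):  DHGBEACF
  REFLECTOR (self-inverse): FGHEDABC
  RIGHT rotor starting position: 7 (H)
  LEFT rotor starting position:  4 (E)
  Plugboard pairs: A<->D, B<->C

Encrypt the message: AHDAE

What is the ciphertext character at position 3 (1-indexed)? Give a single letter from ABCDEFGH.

Char 1 ('A'): step: R->0, L->5 (L advanced); A->plug->D->R->D->L->G->refl->B->L'->F->R'->H->plug->H
Char 2 ('H'): step: R->1, L=5; H->plug->H->R->D->L->G->refl->B->L'->F->R'->A->plug->D
Char 3 ('D'): step: R->2, L=5; D->plug->A->R->A->L->D->refl->E->L'->G->R'->D->plug->A

A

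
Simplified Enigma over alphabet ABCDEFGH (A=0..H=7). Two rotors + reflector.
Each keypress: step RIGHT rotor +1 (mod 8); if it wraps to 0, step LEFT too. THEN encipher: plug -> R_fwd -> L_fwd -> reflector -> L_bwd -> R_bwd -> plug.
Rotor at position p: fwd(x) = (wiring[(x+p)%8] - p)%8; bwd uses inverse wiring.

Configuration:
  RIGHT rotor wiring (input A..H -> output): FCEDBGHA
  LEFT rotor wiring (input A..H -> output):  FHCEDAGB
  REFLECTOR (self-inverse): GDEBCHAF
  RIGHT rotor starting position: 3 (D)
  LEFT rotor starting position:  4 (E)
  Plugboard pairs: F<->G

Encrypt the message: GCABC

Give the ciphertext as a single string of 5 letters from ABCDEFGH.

Char 1 ('G'): step: R->4, L=4; G->plug->F->R->G->L->G->refl->A->L'->H->R'->H->plug->H
Char 2 ('C'): step: R->5, L=4; C->plug->C->R->D->L->F->refl->H->L'->A->R'->D->plug->D
Char 3 ('A'): step: R->6, L=4; A->plug->A->R->B->L->E->refl->C->L'->C->R'->B->plug->B
Char 4 ('B'): step: R->7, L=4; B->plug->B->R->G->L->G->refl->A->L'->H->R'->G->plug->F
Char 5 ('C'): step: R->0, L->5 (L advanced); C->plug->C->R->E->L->C->refl->E->L'->C->R'->B->plug->B

Answer: HDBFB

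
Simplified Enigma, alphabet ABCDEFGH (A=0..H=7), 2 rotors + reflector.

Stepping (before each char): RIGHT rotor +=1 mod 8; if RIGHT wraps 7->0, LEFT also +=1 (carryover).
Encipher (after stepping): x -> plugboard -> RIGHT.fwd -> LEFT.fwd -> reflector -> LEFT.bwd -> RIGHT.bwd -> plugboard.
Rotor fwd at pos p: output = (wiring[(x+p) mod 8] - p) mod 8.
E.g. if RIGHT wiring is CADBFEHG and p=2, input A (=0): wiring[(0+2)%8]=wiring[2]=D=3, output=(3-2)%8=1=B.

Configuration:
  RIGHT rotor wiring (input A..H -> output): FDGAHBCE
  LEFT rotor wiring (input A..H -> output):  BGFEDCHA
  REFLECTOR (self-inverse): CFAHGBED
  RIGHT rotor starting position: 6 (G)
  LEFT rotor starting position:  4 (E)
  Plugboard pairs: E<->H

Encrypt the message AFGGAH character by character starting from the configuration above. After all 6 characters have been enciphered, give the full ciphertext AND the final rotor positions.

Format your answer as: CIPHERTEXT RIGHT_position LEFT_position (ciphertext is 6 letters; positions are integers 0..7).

Answer: DACDHB 4 5

Derivation:
Char 1 ('A'): step: R->7, L=4; A->plug->A->R->F->L->C->refl->A->L'->H->R'->D->plug->D
Char 2 ('F'): step: R->0, L->5 (L advanced); F->plug->F->R->B->L->C->refl->A->L'->F->R'->A->plug->A
Char 3 ('G'): step: R->1, L=5; G->plug->G->R->D->L->E->refl->G->L'->H->R'->C->plug->C
Char 4 ('G'): step: R->2, L=5; G->plug->G->R->D->L->E->refl->G->L'->H->R'->D->plug->D
Char 5 ('A'): step: R->3, L=5; A->plug->A->R->F->L->A->refl->C->L'->B->R'->E->plug->H
Char 6 ('H'): step: R->4, L=5; H->plug->E->R->B->L->C->refl->A->L'->F->R'->B->plug->B
Final: ciphertext=DACDHB, RIGHT=4, LEFT=5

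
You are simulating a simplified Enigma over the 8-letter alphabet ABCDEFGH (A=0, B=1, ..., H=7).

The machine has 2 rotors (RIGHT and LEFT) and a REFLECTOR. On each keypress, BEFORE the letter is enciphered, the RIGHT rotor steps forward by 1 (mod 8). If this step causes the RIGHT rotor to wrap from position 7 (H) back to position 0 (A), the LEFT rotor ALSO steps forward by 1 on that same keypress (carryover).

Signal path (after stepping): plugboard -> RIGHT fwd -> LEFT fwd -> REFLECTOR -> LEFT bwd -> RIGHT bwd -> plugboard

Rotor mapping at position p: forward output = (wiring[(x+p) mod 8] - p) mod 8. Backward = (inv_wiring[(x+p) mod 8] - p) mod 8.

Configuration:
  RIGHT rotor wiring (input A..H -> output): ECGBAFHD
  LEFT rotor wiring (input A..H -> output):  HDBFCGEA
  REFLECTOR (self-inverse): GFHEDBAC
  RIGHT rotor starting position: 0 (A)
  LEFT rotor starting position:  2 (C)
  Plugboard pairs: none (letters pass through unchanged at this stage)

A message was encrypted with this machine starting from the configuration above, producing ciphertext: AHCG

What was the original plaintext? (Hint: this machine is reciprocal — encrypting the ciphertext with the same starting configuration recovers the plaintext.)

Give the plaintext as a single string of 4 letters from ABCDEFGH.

Char 1 ('A'): step: R->1, L=2; A->plug->A->R->B->L->D->refl->E->L'->D->R'->H->plug->H
Char 2 ('H'): step: R->2, L=2; H->plug->H->R->A->L->H->refl->C->L'->E->R'->A->plug->A
Char 3 ('C'): step: R->3, L=2; C->plug->C->R->C->L->A->refl->G->L'->F->R'->B->plug->B
Char 4 ('G'): step: R->4, L=2; G->plug->G->R->C->L->A->refl->G->L'->F->R'->H->plug->H

Answer: HABH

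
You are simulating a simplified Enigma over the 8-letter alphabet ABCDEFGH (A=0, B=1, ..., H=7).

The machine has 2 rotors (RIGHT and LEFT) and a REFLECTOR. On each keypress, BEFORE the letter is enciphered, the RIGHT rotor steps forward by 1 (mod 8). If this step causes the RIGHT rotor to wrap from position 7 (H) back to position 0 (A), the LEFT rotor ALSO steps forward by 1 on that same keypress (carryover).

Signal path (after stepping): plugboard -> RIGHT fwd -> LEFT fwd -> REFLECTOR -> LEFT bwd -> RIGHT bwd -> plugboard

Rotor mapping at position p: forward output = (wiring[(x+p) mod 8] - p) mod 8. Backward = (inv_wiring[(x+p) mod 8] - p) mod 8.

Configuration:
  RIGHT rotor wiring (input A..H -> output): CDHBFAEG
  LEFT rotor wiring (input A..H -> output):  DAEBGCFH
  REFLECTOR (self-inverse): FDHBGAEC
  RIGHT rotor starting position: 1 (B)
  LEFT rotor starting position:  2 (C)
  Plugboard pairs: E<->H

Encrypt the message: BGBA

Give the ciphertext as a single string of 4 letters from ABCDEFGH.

Answer: HDHD

Derivation:
Char 1 ('B'): step: R->2, L=2; B->plug->B->R->H->L->G->refl->E->L'->C->R'->E->plug->H
Char 2 ('G'): step: R->3, L=2; G->plug->G->R->A->L->C->refl->H->L'->B->R'->D->plug->D
Char 3 ('B'): step: R->4, L=2; B->plug->B->R->E->L->D->refl->B->L'->G->R'->E->plug->H
Char 4 ('A'): step: R->5, L=2; A->plug->A->R->D->L->A->refl->F->L'->F->R'->D->plug->D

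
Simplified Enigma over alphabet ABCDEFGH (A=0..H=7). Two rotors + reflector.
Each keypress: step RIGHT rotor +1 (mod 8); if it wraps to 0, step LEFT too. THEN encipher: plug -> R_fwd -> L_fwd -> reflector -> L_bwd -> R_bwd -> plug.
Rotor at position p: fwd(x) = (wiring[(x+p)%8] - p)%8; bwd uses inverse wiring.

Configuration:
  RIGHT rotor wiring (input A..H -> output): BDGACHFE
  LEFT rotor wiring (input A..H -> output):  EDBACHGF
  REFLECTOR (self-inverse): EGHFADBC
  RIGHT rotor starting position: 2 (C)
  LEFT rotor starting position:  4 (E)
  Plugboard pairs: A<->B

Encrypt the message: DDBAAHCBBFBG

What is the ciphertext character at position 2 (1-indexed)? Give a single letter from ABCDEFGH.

Char 1 ('D'): step: R->3, L=4; D->plug->D->R->C->L->C->refl->H->L'->F->R'->A->plug->B
Char 2 ('D'): step: R->4, L=4; D->plug->D->R->A->L->G->refl->B->L'->D->R'->B->plug->A

A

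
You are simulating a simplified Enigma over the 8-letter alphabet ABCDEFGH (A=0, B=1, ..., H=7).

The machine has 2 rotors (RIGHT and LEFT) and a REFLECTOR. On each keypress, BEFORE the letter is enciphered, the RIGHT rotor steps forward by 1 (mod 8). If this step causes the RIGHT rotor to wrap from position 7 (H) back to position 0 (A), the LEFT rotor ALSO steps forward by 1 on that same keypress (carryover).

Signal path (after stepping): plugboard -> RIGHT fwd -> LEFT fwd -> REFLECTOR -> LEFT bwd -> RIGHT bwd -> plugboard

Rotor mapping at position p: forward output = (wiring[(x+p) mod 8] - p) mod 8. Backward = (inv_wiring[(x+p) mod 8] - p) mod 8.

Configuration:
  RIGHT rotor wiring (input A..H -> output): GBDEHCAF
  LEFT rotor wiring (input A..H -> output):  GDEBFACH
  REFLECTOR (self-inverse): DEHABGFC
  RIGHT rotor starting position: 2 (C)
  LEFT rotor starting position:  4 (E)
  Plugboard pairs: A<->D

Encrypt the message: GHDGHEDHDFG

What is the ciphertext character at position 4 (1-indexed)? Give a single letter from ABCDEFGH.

Char 1 ('G'): step: R->3, L=4; G->plug->G->R->G->L->A->refl->D->L'->D->R'->F->plug->F
Char 2 ('H'): step: R->4, L=4; H->plug->H->R->A->L->B->refl->E->L'->B->R'->D->plug->A
Char 3 ('D'): step: R->5, L=4; D->plug->A->R->F->L->H->refl->C->L'->E->R'->E->plug->E
Char 4 ('G'): step: R->6, L=4; G->plug->G->R->B->L->E->refl->B->L'->A->R'->C->plug->C

C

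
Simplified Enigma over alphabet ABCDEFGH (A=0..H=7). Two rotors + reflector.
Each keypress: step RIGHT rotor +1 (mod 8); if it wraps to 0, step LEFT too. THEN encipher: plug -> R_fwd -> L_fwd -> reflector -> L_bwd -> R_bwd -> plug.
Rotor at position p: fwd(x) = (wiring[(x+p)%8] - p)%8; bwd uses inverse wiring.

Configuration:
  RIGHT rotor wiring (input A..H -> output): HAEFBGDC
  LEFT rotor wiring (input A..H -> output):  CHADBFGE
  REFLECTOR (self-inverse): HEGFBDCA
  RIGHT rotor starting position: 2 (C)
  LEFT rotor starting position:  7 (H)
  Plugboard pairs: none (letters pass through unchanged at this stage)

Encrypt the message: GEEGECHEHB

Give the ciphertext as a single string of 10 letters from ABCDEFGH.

Char 1 ('G'): step: R->3, L=7; G->plug->G->R->F->L->C->refl->G->L'->G->R'->B->plug->B
Char 2 ('E'): step: R->4, L=7; E->plug->E->R->D->L->B->refl->E->L'->E->R'->F->plug->F
Char 3 ('E'): step: R->5, L=7; E->plug->E->R->D->L->B->refl->E->L'->E->R'->H->plug->H
Char 4 ('G'): step: R->6, L=7; G->plug->G->R->D->L->B->refl->E->L'->E->R'->B->plug->B
Char 5 ('E'): step: R->7, L=7; E->plug->E->R->G->L->G->refl->C->L'->F->R'->D->plug->D
Char 6 ('C'): step: R->0, L->0 (L advanced); C->plug->C->R->E->L->B->refl->E->L'->H->R'->A->plug->A
Char 7 ('H'): step: R->1, L=0; H->plug->H->R->G->L->G->refl->C->L'->A->R'->D->plug->D
Char 8 ('E'): step: R->2, L=0; E->plug->E->R->B->L->H->refl->A->L'->C->R'->A->plug->A
Char 9 ('H'): step: R->3, L=0; H->plug->H->R->B->L->H->refl->A->L'->C->R'->A->plug->A
Char 10 ('B'): step: R->4, L=0; B->plug->B->R->C->L->A->refl->H->L'->B->R'->H->plug->H

Answer: BFHBDADAAH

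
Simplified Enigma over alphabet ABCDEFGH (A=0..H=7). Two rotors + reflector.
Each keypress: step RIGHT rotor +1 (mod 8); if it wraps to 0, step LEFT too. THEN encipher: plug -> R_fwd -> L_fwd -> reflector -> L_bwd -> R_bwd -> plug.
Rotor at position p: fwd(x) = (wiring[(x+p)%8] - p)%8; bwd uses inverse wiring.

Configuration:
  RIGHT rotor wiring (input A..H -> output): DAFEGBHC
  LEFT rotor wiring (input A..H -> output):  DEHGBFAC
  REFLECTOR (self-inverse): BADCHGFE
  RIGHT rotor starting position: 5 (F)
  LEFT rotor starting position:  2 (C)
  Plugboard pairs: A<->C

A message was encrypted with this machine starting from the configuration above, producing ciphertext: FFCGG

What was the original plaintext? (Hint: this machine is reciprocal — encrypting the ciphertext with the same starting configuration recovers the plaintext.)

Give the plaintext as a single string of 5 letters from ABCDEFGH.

Char 1 ('F'): step: R->6, L=2; F->plug->F->R->G->L->B->refl->A->L'->F->R'->C->plug->A
Char 2 ('F'): step: R->7, L=2; F->plug->F->R->H->L->C->refl->D->L'->D->R'->A->plug->C
Char 3 ('C'): step: R->0, L->3 (L advanced); C->plug->A->R->D->L->F->refl->G->L'->B->R'->F->plug->F
Char 4 ('G'): step: R->1, L=3; G->plug->G->R->B->L->G->refl->F->L'->D->R'->C->plug->A
Char 5 ('G'): step: R->2, L=3; G->plug->G->R->B->L->G->refl->F->L'->D->R'->A->plug->C

Answer: ACFAC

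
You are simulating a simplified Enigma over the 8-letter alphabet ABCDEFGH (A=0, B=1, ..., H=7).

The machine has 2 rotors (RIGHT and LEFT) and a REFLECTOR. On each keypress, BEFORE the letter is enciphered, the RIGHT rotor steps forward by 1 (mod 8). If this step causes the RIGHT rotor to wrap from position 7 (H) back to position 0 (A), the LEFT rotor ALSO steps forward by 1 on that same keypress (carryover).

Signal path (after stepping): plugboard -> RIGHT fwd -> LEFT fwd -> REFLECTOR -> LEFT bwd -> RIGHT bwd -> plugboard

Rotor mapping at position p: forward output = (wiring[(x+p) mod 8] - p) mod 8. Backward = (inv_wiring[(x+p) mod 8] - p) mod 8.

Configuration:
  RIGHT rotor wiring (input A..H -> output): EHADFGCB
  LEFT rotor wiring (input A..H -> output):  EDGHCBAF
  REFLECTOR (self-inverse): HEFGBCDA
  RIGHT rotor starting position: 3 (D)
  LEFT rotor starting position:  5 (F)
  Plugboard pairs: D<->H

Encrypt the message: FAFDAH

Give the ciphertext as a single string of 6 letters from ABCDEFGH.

Char 1 ('F'): step: R->4, L=5; F->plug->F->R->D->L->H->refl->A->L'->C->R'->B->plug->B
Char 2 ('A'): step: R->5, L=5; A->plug->A->R->B->L->D->refl->G->L'->E->R'->C->plug->C
Char 3 ('F'): step: R->6, L=5; F->plug->F->R->F->L->B->refl->E->L'->A->R'->H->plug->D
Char 4 ('D'): step: R->7, L=5; D->plug->H->R->D->L->H->refl->A->L'->C->R'->A->plug->A
Char 5 ('A'): step: R->0, L->6 (L advanced); A->plug->A->R->E->L->A->refl->H->L'->B->R'->H->plug->D
Char 6 ('H'): step: R->1, L=6; H->plug->D->R->E->L->A->refl->H->L'->B->R'->F->plug->F

Answer: BCDADF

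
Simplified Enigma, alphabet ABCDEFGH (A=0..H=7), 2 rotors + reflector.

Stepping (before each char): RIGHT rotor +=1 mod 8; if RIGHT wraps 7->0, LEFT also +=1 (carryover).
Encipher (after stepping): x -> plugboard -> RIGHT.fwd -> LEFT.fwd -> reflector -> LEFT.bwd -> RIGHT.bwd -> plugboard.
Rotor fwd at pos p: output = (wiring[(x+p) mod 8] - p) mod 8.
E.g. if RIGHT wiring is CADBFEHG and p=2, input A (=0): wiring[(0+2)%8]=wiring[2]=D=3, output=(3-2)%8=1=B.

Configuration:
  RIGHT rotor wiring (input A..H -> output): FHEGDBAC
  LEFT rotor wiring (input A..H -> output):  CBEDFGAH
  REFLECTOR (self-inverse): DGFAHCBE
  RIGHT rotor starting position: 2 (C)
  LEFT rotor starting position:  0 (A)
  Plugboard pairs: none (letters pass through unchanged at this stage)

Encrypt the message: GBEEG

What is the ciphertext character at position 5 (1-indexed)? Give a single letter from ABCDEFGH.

Char 1 ('G'): step: R->3, L=0; G->plug->G->R->E->L->F->refl->C->L'->A->R'->B->plug->B
Char 2 ('B'): step: R->4, L=0; B->plug->B->R->F->L->G->refl->B->L'->B->R'->E->plug->E
Char 3 ('E'): step: R->5, L=0; E->plug->E->R->C->L->E->refl->H->L'->H->R'->F->plug->F
Char 4 ('E'): step: R->6, L=0; E->plug->E->R->G->L->A->refl->D->L'->D->R'->H->plug->H
Char 5 ('G'): step: R->7, L=0; G->plug->G->R->C->L->E->refl->H->L'->H->R'->E->plug->E

E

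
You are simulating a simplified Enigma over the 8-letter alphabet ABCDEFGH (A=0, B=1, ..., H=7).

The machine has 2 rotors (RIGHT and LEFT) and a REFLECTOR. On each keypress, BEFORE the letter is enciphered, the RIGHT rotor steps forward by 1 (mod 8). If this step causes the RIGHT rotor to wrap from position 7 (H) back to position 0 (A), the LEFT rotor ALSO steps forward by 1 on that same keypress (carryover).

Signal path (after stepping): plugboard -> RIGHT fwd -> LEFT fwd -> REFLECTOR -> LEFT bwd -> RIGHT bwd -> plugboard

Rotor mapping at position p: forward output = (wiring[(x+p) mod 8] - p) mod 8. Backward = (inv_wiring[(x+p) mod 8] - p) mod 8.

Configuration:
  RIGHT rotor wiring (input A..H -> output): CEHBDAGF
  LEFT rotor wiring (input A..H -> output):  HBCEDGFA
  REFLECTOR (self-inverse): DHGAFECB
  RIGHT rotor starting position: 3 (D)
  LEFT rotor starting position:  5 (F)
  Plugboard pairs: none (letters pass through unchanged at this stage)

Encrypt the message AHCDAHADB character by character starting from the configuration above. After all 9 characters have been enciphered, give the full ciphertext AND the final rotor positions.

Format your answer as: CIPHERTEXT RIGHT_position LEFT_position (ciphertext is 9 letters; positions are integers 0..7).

Answer: GCGAFFCFE 4 6

Derivation:
Char 1 ('A'): step: R->4, L=5; A->plug->A->R->H->L->G->refl->C->L'->D->R'->G->plug->G
Char 2 ('H'): step: R->5, L=5; H->plug->H->R->G->L->H->refl->B->L'->A->R'->C->plug->C
Char 3 ('C'): step: R->6, L=5; C->plug->C->R->E->L->E->refl->F->L'->F->R'->G->plug->G
Char 4 ('D'): step: R->7, L=5; D->plug->D->R->A->L->B->refl->H->L'->G->R'->A->plug->A
Char 5 ('A'): step: R->0, L->6 (L advanced); A->plug->A->R->C->L->B->refl->H->L'->A->R'->F->plug->F
Char 6 ('H'): step: R->1, L=6; H->plug->H->R->B->L->C->refl->G->L'->F->R'->F->plug->F
Char 7 ('A'): step: R->2, L=6; A->plug->A->R->F->L->G->refl->C->L'->B->R'->C->plug->C
Char 8 ('D'): step: R->3, L=6; D->plug->D->R->D->L->D->refl->A->L'->H->R'->F->plug->F
Char 9 ('B'): step: R->4, L=6; B->plug->B->R->E->L->E->refl->F->L'->G->R'->E->plug->E
Final: ciphertext=GCGAFFCFE, RIGHT=4, LEFT=6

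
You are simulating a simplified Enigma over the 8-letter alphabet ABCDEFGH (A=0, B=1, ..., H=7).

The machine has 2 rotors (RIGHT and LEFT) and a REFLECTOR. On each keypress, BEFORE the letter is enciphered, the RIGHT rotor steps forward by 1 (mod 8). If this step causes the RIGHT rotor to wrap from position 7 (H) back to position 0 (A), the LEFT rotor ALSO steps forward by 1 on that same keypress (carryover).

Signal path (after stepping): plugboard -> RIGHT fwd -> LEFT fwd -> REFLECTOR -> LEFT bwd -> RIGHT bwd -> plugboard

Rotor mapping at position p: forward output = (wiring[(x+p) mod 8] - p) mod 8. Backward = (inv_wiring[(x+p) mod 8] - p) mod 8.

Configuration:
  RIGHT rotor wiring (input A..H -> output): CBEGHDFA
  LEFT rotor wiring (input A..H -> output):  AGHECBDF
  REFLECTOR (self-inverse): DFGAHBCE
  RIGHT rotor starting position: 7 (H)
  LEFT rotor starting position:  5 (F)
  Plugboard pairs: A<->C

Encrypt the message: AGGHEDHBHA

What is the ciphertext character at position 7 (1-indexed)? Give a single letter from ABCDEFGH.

Char 1 ('A'): step: R->0, L->6 (L advanced); A->plug->C->R->E->L->B->refl->F->L'->A->R'->H->plug->H
Char 2 ('G'): step: R->1, L=6; G->plug->G->R->H->L->D->refl->A->L'->D->R'->B->plug->B
Char 3 ('G'): step: R->2, L=6; G->plug->G->R->A->L->F->refl->B->L'->E->R'->B->plug->B
Char 4 ('H'): step: R->3, L=6; H->plug->H->R->B->L->H->refl->E->L'->G->R'->G->plug->G
Char 5 ('E'): step: R->4, L=6; E->plug->E->R->G->L->E->refl->H->L'->B->R'->C->plug->A
Char 6 ('D'): step: R->5, L=6; D->plug->D->R->F->L->G->refl->C->L'->C->R'->H->plug->H
Char 7 ('H'): step: R->6, L=6; H->plug->H->R->F->L->G->refl->C->L'->C->R'->B->plug->B

B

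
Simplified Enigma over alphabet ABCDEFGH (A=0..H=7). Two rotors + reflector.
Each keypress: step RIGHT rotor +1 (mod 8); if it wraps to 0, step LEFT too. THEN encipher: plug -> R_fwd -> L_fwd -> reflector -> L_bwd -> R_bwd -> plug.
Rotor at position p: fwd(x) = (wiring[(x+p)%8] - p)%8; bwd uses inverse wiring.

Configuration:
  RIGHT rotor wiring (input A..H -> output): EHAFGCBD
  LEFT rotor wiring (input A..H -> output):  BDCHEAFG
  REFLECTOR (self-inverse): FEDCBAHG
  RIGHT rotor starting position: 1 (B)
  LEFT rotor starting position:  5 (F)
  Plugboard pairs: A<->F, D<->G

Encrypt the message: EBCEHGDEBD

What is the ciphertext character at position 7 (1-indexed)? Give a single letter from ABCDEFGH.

Char 1 ('E'): step: R->2, L=5; E->plug->E->R->H->L->H->refl->G->L'->E->R'->C->plug->C
Char 2 ('B'): step: R->3, L=5; B->plug->B->R->D->L->E->refl->B->L'->C->R'->A->plug->F
Char 3 ('C'): step: R->4, L=5; C->plug->C->R->F->L->F->refl->A->L'->B->R'->H->plug->H
Char 4 ('E'): step: R->5, L=5; E->plug->E->R->C->L->B->refl->E->L'->D->R'->F->plug->A
Char 5 ('H'): step: R->6, L=5; H->plug->H->R->E->L->G->refl->H->L'->H->R'->F->plug->A
Char 6 ('G'): step: R->7, L=5; G->plug->D->R->B->L->A->refl->F->L'->F->R'->B->plug->B
Char 7 ('D'): step: R->0, L->6 (L advanced); D->plug->G->R->B->L->A->refl->F->L'->D->R'->H->plug->H

H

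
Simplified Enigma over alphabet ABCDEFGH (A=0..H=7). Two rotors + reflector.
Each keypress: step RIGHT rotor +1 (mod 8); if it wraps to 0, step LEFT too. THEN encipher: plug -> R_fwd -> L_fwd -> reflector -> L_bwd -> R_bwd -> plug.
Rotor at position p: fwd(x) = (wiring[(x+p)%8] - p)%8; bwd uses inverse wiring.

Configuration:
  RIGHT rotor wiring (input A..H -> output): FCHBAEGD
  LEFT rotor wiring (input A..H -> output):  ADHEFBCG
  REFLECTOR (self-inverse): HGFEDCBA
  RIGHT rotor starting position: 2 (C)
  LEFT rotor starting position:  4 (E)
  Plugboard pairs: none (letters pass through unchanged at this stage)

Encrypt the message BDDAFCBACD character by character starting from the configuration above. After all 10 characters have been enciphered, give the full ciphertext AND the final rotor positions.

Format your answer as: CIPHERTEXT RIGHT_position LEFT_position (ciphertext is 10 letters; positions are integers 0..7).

Char 1 ('B'): step: R->3, L=4; B->plug->B->R->F->L->H->refl->A->L'->H->R'->G->plug->G
Char 2 ('D'): step: R->4, L=4; D->plug->D->R->H->L->A->refl->H->L'->F->R'->H->plug->H
Char 3 ('D'): step: R->5, L=4; D->plug->D->R->A->L->B->refl->G->L'->C->R'->F->plug->F
Char 4 ('A'): step: R->6, L=4; A->plug->A->R->A->L->B->refl->G->L'->C->R'->G->plug->G
Char 5 ('F'): step: R->7, L=4; F->plug->F->R->B->L->F->refl->C->L'->D->R'->C->plug->C
Char 6 ('C'): step: R->0, L->5 (L advanced); C->plug->C->R->H->L->A->refl->H->L'->G->R'->G->plug->G
Char 7 ('B'): step: R->1, L=5; B->plug->B->R->G->L->H->refl->A->L'->H->R'->D->plug->D
Char 8 ('A'): step: R->2, L=5; A->plug->A->R->F->L->C->refl->F->L'->B->R'->F->plug->F
Char 9 ('C'): step: R->3, L=5; C->plug->C->R->B->L->F->refl->C->L'->F->R'->B->plug->B
Char 10 ('D'): step: R->4, L=5; D->plug->D->R->H->L->A->refl->H->L'->G->R'->F->plug->F
Final: ciphertext=GHFGCGDFBF, RIGHT=4, LEFT=5

Answer: GHFGCGDFBF 4 5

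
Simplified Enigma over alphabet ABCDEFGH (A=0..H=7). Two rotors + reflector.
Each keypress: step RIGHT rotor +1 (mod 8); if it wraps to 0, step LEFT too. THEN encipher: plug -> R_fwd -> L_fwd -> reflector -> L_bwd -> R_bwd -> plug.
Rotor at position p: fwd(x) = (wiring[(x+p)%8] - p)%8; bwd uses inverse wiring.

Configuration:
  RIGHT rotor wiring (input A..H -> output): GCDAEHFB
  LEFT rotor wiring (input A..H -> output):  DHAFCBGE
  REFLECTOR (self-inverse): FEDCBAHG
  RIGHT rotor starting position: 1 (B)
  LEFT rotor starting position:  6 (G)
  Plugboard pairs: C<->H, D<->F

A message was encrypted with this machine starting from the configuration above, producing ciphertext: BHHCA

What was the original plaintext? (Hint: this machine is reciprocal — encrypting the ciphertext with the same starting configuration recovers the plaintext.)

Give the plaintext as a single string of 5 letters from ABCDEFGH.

Answer: EGFHF

Derivation:
Char 1 ('B'): step: R->2, L=6; B->plug->B->R->G->L->E->refl->B->L'->D->R'->E->plug->E
Char 2 ('H'): step: R->3, L=6; H->plug->C->R->E->L->C->refl->D->L'->H->R'->G->plug->G
Char 3 ('H'): step: R->4, L=6; H->plug->C->R->B->L->G->refl->H->L'->F->R'->D->plug->F
Char 4 ('C'): step: R->5, L=6; C->plug->H->R->H->L->D->refl->C->L'->E->R'->C->plug->H
Char 5 ('A'): step: R->6, L=6; A->plug->A->R->H->L->D->refl->C->L'->E->R'->D->plug->F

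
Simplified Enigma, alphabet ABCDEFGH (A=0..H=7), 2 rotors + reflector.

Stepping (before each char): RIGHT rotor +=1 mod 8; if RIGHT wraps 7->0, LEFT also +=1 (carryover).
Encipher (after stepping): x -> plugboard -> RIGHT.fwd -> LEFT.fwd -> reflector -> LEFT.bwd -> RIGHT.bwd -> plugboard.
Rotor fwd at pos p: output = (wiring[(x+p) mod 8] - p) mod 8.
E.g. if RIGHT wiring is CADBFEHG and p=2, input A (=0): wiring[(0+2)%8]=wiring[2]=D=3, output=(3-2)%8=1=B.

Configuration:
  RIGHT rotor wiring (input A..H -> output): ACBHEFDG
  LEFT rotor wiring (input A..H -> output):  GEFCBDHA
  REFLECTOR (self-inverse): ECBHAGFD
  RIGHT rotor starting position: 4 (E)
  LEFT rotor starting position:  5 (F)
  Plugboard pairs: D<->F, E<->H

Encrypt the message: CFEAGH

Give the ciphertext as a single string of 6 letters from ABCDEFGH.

Char 1 ('C'): step: R->5, L=5; C->plug->C->R->B->L->C->refl->B->L'->D->R'->D->plug->F
Char 2 ('F'): step: R->6, L=5; F->plug->D->R->E->L->H->refl->D->L'->C->R'->C->plug->C
Char 3 ('E'): step: R->7, L=5; E->plug->H->R->E->L->H->refl->D->L'->C->R'->D->plug->F
Char 4 ('A'): step: R->0, L->6 (L advanced); A->plug->A->R->A->L->B->refl->C->L'->B->R'->C->plug->C
Char 5 ('G'): step: R->1, L=6; G->plug->G->R->F->L->E->refl->A->L'->C->R'->F->plug->D
Char 6 ('H'): step: R->2, L=6; H->plug->E->R->B->L->C->refl->B->L'->A->R'->H->plug->E

Answer: FCFCDE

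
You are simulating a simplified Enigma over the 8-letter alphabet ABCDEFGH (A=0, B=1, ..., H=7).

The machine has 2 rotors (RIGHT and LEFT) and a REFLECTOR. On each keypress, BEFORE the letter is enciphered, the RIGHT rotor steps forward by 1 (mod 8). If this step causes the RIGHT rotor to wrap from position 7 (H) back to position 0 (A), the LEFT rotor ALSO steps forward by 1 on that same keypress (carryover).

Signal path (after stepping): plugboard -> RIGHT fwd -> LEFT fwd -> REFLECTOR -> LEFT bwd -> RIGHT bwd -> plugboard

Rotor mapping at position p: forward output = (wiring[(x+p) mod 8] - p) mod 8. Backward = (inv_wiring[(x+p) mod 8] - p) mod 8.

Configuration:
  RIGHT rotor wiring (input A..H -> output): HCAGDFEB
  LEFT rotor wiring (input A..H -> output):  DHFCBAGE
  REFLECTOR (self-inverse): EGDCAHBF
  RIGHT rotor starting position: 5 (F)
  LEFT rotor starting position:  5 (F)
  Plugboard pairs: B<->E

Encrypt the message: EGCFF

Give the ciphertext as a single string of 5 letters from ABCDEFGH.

Answer: CAFAA

Derivation:
Char 1 ('E'): step: R->6, L=5; E->plug->B->R->D->L->G->refl->B->L'->B->R'->C->plug->C
Char 2 ('G'): step: R->7, L=5; G->plug->G->R->G->L->F->refl->H->L'->C->R'->A->plug->A
Char 3 ('C'): step: R->0, L->6 (L advanced); C->plug->C->R->A->L->A->refl->E->L'->F->R'->F->plug->F
Char 4 ('F'): step: R->1, L=6; F->plug->F->R->D->L->B->refl->G->L'->B->R'->A->plug->A
Char 5 ('F'): step: R->2, L=6; F->plug->F->R->H->L->C->refl->D->L'->G->R'->A->plug->A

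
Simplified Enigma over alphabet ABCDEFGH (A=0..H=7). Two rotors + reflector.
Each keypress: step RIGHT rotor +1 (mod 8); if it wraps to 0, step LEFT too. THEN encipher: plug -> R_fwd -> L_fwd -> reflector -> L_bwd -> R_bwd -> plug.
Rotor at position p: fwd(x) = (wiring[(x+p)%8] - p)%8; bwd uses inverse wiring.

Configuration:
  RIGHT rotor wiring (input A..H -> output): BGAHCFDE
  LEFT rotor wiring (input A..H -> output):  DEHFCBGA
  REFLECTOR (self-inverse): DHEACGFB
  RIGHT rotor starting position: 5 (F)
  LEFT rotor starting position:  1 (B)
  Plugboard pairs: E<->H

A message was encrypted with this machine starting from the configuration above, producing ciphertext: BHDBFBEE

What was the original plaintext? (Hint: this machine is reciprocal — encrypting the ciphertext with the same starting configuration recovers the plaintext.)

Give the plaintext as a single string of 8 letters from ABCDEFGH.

Answer: CEEHHAAA

Derivation:
Char 1 ('B'): step: R->6, L=1; B->plug->B->R->G->L->H->refl->B->L'->D->R'->C->plug->C
Char 2 ('H'): step: R->7, L=1; H->plug->E->R->A->L->D->refl->A->L'->E->R'->H->plug->E
Char 3 ('D'): step: R->0, L->2 (L advanced); D->plug->D->R->H->L->C->refl->E->L'->E->R'->H->plug->E
Char 4 ('B'): step: R->1, L=2; B->plug->B->R->H->L->C->refl->E->L'->E->R'->E->plug->H
Char 5 ('F'): step: R->2, L=2; F->plug->F->R->C->L->A->refl->D->L'->B->R'->E->plug->H
Char 6 ('B'): step: R->3, L=2; B->plug->B->R->H->L->C->refl->E->L'->E->R'->A->plug->A
Char 7 ('E'): step: R->4, L=2; E->plug->H->R->D->L->H->refl->B->L'->G->R'->A->plug->A
Char 8 ('E'): step: R->5, L=2; E->plug->H->R->F->L->G->refl->F->L'->A->R'->A->plug->A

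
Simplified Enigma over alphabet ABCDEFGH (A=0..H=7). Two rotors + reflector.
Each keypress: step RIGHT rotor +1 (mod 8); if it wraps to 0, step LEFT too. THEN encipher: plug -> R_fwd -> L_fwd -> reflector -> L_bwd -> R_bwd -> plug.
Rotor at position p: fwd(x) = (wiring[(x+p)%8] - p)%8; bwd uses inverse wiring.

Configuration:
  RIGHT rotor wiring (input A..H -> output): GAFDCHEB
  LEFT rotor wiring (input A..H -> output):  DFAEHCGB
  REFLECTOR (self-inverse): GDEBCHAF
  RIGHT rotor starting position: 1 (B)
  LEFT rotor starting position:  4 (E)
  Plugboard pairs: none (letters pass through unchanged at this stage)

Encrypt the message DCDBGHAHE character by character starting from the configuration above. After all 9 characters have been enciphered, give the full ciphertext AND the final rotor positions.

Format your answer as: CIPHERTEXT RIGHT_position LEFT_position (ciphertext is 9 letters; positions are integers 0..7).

Answer: CFCDBGBDF 2 5

Derivation:
Char 1 ('D'): step: R->2, L=4; D->plug->D->R->F->L->B->refl->D->L'->A->R'->C->plug->C
Char 2 ('C'): step: R->3, L=4; C->plug->C->R->E->L->H->refl->F->L'->D->R'->F->plug->F
Char 3 ('D'): step: R->4, L=4; D->plug->D->R->F->L->B->refl->D->L'->A->R'->C->plug->C
Char 4 ('B'): step: R->5, L=4; B->plug->B->R->H->L->A->refl->G->L'->B->R'->D->plug->D
Char 5 ('G'): step: R->6, L=4; G->plug->G->R->E->L->H->refl->F->L'->D->R'->B->plug->B
Char 6 ('H'): step: R->7, L=4; H->plug->H->R->F->L->B->refl->D->L'->A->R'->G->plug->G
Char 7 ('A'): step: R->0, L->5 (L advanced); A->plug->A->R->G->L->H->refl->F->L'->A->R'->B->plug->B
Char 8 ('H'): step: R->1, L=5; H->plug->H->R->F->L->D->refl->B->L'->B->R'->D->plug->D
Char 9 ('E'): step: R->2, L=5; E->plug->E->R->C->L->E->refl->C->L'->H->R'->F->plug->F
Final: ciphertext=CFCDBGBDF, RIGHT=2, LEFT=5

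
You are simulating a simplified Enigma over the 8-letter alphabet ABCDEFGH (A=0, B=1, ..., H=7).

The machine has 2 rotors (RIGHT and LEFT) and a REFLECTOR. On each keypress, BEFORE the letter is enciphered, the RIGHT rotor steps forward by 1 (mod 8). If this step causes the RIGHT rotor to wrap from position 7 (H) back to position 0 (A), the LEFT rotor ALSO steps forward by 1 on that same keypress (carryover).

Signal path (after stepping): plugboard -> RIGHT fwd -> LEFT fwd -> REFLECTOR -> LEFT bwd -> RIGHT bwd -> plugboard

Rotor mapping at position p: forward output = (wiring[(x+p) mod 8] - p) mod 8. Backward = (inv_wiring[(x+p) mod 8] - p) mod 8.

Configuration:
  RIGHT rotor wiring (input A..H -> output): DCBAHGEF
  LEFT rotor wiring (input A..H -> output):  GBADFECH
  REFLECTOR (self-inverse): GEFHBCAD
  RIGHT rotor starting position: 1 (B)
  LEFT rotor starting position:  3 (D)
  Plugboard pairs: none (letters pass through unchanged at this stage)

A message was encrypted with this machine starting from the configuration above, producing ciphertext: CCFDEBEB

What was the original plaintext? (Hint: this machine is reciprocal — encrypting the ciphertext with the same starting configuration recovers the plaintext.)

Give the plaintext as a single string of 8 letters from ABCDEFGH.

Char 1 ('C'): step: R->2, L=3; C->plug->C->R->F->L->D->refl->H->L'->D->R'->F->plug->F
Char 2 ('C'): step: R->3, L=3; C->plug->C->R->D->L->H->refl->D->L'->F->R'->A->plug->A
Char 3 ('F'): step: R->4, L=3; F->plug->F->R->G->L->G->refl->A->L'->A->R'->C->plug->C
Char 4 ('D'): step: R->5, L=3; D->plug->D->R->G->L->G->refl->A->L'->A->R'->C->plug->C
Char 5 ('E'): step: R->6, L=3; E->plug->E->R->D->L->H->refl->D->L'->F->R'->C->plug->C
Char 6 ('B'): step: R->7, L=3; B->plug->B->R->E->L->E->refl->B->L'->C->R'->D->plug->D
Char 7 ('E'): step: R->0, L->4 (L advanced); E->plug->E->R->H->L->H->refl->D->L'->D->R'->A->plug->A
Char 8 ('B'): step: R->1, L=4; B->plug->B->R->A->L->B->refl->E->L'->G->R'->D->plug->D

Answer: FACCCDAD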